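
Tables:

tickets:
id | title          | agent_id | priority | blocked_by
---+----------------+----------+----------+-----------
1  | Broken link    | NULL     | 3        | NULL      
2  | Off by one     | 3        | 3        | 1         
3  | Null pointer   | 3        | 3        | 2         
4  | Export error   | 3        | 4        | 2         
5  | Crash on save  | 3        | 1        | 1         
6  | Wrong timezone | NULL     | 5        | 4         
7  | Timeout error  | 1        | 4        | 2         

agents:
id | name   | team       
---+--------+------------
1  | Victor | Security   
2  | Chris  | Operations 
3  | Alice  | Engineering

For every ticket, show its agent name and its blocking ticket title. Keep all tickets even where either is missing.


Two LEFT JOINs from the same base table tickets: one to agents via agent_id, one to tickets itself via blocked_by. Both are LEFT so every ticket is preserved.
Match against agents:
  - ticket 1 (Broken link): agent_id=NULL, no match -> kept with NULL
  - ticket 2 (Off by one): agent_id=3 -> matches Alice
  - ticket 3 (Null pointer): agent_id=3 -> matches Alice
  - ticket 4 (Export error): agent_id=3 -> matches Alice
  - ticket 5 (Crash on save): agent_id=3 -> matches Alice
  - ticket 6 (Wrong timezone): agent_id=NULL, no match -> kept with NULL
  - ticket 7 (Timeout error): agent_id=1 -> matches Victor
Match against tickets (self):
  - ticket 1 (Broken link): blocked_by=NULL -> NULL
  - ticket 2 (Off by one): blocked_by=1 -> Broken link
  - ticket 3 (Null pointer): blocked_by=2 -> Off by one
  - ticket 4 (Export error): blocked_by=2 -> Off by one
  - ticket 5 (Crash on save): blocked_by=1 -> Broken link
  - ticket 6 (Wrong timezone): blocked_by=4 -> Export error
  - ticket 7 (Timeout error): blocked_by=2 -> Off by one

SQL:
SELECT a.title, b.name AS agent, c.title AS blocked_by
FROM tickets a
LEFT JOIN agents b ON a.agent_id = b.id
LEFT JOIN tickets c ON a.blocked_by = c.id

Result:
title          | agent  | blocked_by  
---------------+--------+-------------
Broken link    | NULL   | NULL        
Off by one     | Alice  | Broken link 
Null pointer   | Alice  | Off by one  
Export error   | Alice  | Off by one  
Crash on save  | Alice  | Broken link 
Wrong timezone | NULL   | Export error
Timeout error  | Victor | Off by one  


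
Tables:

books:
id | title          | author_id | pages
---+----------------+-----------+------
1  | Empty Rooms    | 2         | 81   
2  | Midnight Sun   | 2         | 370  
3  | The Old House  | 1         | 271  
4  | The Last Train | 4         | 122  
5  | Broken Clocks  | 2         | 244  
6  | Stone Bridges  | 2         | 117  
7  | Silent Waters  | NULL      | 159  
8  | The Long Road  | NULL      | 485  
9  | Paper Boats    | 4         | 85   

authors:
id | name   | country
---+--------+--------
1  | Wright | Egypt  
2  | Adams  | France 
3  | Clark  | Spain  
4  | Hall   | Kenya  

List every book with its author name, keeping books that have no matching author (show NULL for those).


LEFT JOIN keeps every row from books (the left table); where author_id has no match in authors, the author columns become NULL. Walk through each book:
  - book 1 (Empty Rooms): author_id=2 -> matches Adams
  - book 2 (Midnight Sun): author_id=2 -> matches Adams
  - book 3 (The Old House): author_id=1 -> matches Wright
  - book 4 (The Last Train): author_id=4 -> matches Hall
  - book 5 (Broken Clocks): author_id=2 -> matches Adams
  - book 6 (Stone Bridges): author_id=2 -> matches Adams
  - book 7 (Silent Waters): author_id=NULL, no match -> kept with NULL
  - book 8 (The Long Road): author_id=NULL, no match -> kept with NULL
  - book 9 (Paper Boats): author_id=4 -> matches Hall
All 9 rows appear; 2 have NULL author.

SQL:
SELECT a.title, b.name AS author
FROM books a
LEFT JOIN authors b ON a.author_id = b.id

Result:
title          | author
---------------+-------
Empty Rooms    | Adams 
Midnight Sun   | Adams 
The Old House  | Wright
The Last Train | Hall  
Broken Clocks  | Adams 
Stone Bridges  | Adams 
Silent Waters  | NULL  
The Long Road  | NULL  
Paper Boats    | Hall  


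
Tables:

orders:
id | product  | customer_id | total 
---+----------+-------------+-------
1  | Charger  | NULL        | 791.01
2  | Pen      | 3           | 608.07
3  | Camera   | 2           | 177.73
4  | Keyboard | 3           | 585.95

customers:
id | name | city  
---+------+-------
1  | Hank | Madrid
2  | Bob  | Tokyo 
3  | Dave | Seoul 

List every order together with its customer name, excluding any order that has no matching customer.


INNER JOIN keeps only orders rows whose customer_id matches an id in customers. Walk through each order:
  - order 1 (Charger): customer_id=NULL, no match -> dropped
  - order 2 (Pen): customer_id=3 -> matches Dave
  - order 3 (Camera): customer_id=2 -> matches Bob
  - order 4 (Keyboard): customer_id=3 -> matches Dave
So 1 of 4 rows is dropped.

SQL:
SELECT a.product, b.name AS customer
FROM orders a
INNER JOIN customers b ON a.customer_id = b.id

Result:
product  | customer
---------+---------
Pen      | Dave    
Camera   | Bob     
Keyboard | Dave    


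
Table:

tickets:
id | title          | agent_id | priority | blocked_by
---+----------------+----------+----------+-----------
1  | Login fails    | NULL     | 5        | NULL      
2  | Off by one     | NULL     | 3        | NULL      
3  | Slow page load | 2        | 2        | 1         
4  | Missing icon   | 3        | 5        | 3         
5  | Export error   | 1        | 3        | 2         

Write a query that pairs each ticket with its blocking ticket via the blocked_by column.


This is a self-join: tickets is joined to a second copy of itself, matching each row's blocked_by to another row's id. Use LEFT JOIN so rows with blocked_by=NULL are kept.
  - ticket 1 (Login fails): blocked_by=NULL -> NULL
  - ticket 2 (Off by one): blocked_by=NULL -> NULL
  - ticket 3 (Slow page load): blocked_by=1 -> Login fails
  - ticket 4 (Missing icon): blocked_by=3 -> Slow page load
  - ticket 5 (Export error): blocked_by=2 -> Off by one

SQL:
SELECT a.title AS item, b.title AS blocked_by
FROM tickets a
LEFT JOIN tickets b ON a.blocked_by = b.id

Result:
item           | blocked_by    
---------------+---------------
Login fails    | NULL          
Off by one     | NULL          
Slow page load | Login fails   
Missing icon   | Slow page load
Export error   | Off by one    


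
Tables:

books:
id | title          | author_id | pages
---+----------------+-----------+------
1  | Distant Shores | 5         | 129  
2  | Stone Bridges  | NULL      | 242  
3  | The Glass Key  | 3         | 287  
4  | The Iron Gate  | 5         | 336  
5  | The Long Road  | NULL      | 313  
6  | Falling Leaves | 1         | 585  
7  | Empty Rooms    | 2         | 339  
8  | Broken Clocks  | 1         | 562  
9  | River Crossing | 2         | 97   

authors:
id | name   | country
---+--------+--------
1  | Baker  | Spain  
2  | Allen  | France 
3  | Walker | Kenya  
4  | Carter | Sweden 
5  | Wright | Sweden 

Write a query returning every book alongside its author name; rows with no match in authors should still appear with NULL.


LEFT JOIN keeps every row from books (the left table); where author_id has no match in authors, the author columns become NULL. Walk through each book:
  - book 1 (Distant Shores): author_id=5 -> matches Wright
  - book 2 (Stone Bridges): author_id=NULL, no match -> kept with NULL
  - book 3 (The Glass Key): author_id=3 -> matches Walker
  - book 4 (The Iron Gate): author_id=5 -> matches Wright
  - book 5 (The Long Road): author_id=NULL, no match -> kept with NULL
  - book 6 (Falling Leaves): author_id=1 -> matches Baker
  - book 7 (Empty Rooms): author_id=2 -> matches Allen
  - book 8 (Broken Clocks): author_id=1 -> matches Baker
  - book 9 (River Crossing): author_id=2 -> matches Allen
All 9 rows appear; 2 have NULL author.

SQL:
SELECT a.title, b.name AS author
FROM books a
LEFT JOIN authors b ON a.author_id = b.id

Result:
title          | author
---------------+-------
Distant Shores | Wright
Stone Bridges  | NULL  
The Glass Key  | Walker
The Iron Gate  | Wright
The Long Road  | NULL  
Falling Leaves | Baker 
Empty Rooms    | Allen 
Broken Clocks  | Baker 
River Crossing | Allen 


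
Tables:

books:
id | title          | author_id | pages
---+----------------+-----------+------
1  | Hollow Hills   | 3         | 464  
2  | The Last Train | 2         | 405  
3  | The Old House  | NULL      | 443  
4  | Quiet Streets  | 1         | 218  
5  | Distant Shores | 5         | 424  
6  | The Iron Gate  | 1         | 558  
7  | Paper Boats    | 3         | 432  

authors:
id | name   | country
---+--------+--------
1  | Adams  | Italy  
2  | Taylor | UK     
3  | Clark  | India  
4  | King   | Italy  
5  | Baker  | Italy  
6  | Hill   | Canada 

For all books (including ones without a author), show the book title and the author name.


LEFT JOIN keeps every row from books (the left table); where author_id has no match in authors, the author columns become NULL. Walk through each book:
  - book 1 (Hollow Hills): author_id=3 -> matches Clark
  - book 2 (The Last Train): author_id=2 -> matches Taylor
  - book 3 (The Old House): author_id=NULL, no match -> kept with NULL
  - book 4 (Quiet Streets): author_id=1 -> matches Adams
  - book 5 (Distant Shores): author_id=5 -> matches Baker
  - book 6 (The Iron Gate): author_id=1 -> matches Adams
  - book 7 (Paper Boats): author_id=3 -> matches Clark
All 7 rows appear; 1 has NULL author.

SQL:
SELECT a.title, b.name AS author
FROM books a
LEFT JOIN authors b ON a.author_id = b.id

Result:
title          | author
---------------+-------
Hollow Hills   | Clark 
The Last Train | Taylor
The Old House  | NULL  
Quiet Streets  | Adams 
Distant Shores | Baker 
The Iron Gate  | Adams 
Paper Boats    | Clark 


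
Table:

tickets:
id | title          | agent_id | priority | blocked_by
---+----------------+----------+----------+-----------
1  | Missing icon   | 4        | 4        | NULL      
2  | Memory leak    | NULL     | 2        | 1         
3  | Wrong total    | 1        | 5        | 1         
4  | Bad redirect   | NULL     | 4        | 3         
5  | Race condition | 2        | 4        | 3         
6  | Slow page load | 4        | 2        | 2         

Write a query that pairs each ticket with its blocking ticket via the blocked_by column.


This is a self-join: tickets is joined to a second copy of itself, matching each row's blocked_by to another row's id. Use LEFT JOIN so rows with blocked_by=NULL are kept.
  - ticket 1 (Missing icon): blocked_by=NULL -> NULL
  - ticket 2 (Memory leak): blocked_by=1 -> Missing icon
  - ticket 3 (Wrong total): blocked_by=1 -> Missing icon
  - ticket 4 (Bad redirect): blocked_by=3 -> Wrong total
  - ticket 5 (Race condition): blocked_by=3 -> Wrong total
  - ticket 6 (Slow page load): blocked_by=2 -> Memory leak

SQL:
SELECT a.title AS item, b.title AS blocked_by
FROM tickets a
LEFT JOIN tickets b ON a.blocked_by = b.id

Result:
item           | blocked_by  
---------------+-------------
Missing icon   | NULL        
Memory leak    | Missing icon
Wrong total    | Missing icon
Bad redirect   | Wrong total 
Race condition | Wrong total 
Slow page load | Memory leak 


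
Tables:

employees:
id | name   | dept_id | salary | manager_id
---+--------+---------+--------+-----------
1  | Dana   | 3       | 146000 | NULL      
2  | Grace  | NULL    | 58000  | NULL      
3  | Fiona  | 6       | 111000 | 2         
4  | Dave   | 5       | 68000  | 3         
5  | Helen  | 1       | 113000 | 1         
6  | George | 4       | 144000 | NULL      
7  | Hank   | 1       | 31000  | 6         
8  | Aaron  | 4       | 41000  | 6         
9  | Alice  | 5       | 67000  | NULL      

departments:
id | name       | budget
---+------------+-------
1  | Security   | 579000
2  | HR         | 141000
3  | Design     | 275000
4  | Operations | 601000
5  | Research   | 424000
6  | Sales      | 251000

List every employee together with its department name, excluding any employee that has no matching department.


INNER JOIN keeps only employees rows whose dept_id matches an id in departments. Walk through each employee:
  - employee 1 (Dana): dept_id=3 -> matches Design
  - employee 2 (Grace): dept_id=NULL, no match -> dropped
  - employee 3 (Fiona): dept_id=6 -> matches Sales
  - employee 4 (Dave): dept_id=5 -> matches Research
  - employee 5 (Helen): dept_id=1 -> matches Security
  - employee 6 (George): dept_id=4 -> matches Operations
  - employee 7 (Hank): dept_id=1 -> matches Security
  - employee 8 (Aaron): dept_id=4 -> matches Operations
  - employee 9 (Alice): dept_id=5 -> matches Research
So 1 of 9 rows is dropped.

SQL:
SELECT a.name, b.name AS department
FROM employees a
INNER JOIN departments b ON a.dept_id = b.id

Result:
name   | department
-------+-----------
Dana   | Design    
Fiona  | Sales     
Dave   | Research  
Helen  | Security  
George | Operations
Hank   | Security  
Aaron  | Operations
Alice  | Research  


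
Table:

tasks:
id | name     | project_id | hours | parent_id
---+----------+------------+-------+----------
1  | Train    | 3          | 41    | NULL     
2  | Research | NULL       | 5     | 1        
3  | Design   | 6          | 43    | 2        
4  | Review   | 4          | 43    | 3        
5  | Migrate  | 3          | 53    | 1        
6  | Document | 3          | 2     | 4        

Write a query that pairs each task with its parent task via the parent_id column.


This is a self-join: tasks is joined to a second copy of itself, matching each row's parent_id to another row's id. Use LEFT JOIN so rows with parent_id=NULL are kept.
  - task 1 (Train): parent_id=NULL -> NULL
  - task 2 (Research): parent_id=1 -> Train
  - task 3 (Design): parent_id=2 -> Research
  - task 4 (Review): parent_id=3 -> Design
  - task 5 (Migrate): parent_id=1 -> Train
  - task 6 (Document): parent_id=4 -> Review

SQL:
SELECT a.name AS item, b.name AS parent
FROM tasks a
LEFT JOIN tasks b ON a.parent_id = b.id

Result:
item     | parent  
---------+---------
Train    | NULL    
Research | Train   
Design   | Research
Review   | Design  
Migrate  | Train   
Document | Review  


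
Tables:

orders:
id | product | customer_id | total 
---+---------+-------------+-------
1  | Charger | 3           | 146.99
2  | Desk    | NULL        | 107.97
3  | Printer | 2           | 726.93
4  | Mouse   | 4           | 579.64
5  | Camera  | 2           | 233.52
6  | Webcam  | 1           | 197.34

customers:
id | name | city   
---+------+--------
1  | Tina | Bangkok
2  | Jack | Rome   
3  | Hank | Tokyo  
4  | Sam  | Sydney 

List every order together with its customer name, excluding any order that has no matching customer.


INNER JOIN keeps only orders rows whose customer_id matches an id in customers. Walk through each order:
  - order 1 (Charger): customer_id=3 -> matches Hank
  - order 2 (Desk): customer_id=NULL, no match -> dropped
  - order 3 (Printer): customer_id=2 -> matches Jack
  - order 4 (Mouse): customer_id=4 -> matches Sam
  - order 5 (Camera): customer_id=2 -> matches Jack
  - order 6 (Webcam): customer_id=1 -> matches Tina
So 1 of 6 rows is dropped.

SQL:
SELECT a.product, b.name AS customer
FROM orders a
INNER JOIN customers b ON a.customer_id = b.id

Result:
product | customer
--------+---------
Charger | Hank    
Printer | Jack    
Mouse   | Sam     
Camera  | Jack    
Webcam  | Tina    


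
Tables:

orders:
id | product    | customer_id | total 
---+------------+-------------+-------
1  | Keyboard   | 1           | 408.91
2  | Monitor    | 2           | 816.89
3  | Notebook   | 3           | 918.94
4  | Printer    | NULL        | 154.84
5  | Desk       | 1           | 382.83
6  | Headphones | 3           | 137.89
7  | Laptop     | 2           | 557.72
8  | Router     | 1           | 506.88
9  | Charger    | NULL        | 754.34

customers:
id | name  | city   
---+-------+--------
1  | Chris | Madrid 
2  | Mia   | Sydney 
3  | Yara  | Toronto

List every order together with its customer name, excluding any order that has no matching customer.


INNER JOIN keeps only orders rows whose customer_id matches an id in customers. Walk through each order:
  - order 1 (Keyboard): customer_id=1 -> matches Chris
  - order 2 (Monitor): customer_id=2 -> matches Mia
  - order 3 (Notebook): customer_id=3 -> matches Yara
  - order 4 (Printer): customer_id=NULL, no match -> dropped
  - order 5 (Desk): customer_id=1 -> matches Chris
  - order 6 (Headphones): customer_id=3 -> matches Yara
  - order 7 (Laptop): customer_id=2 -> matches Mia
  - order 8 (Router): customer_id=1 -> matches Chris
  - order 9 (Charger): customer_id=NULL, no match -> dropped
So 2 of 9 rows are dropped.

SQL:
SELECT a.product, b.name AS customer
FROM orders a
INNER JOIN customers b ON a.customer_id = b.id

Result:
product    | customer
-----------+---------
Keyboard   | Chris   
Monitor    | Mia     
Notebook   | Yara    
Desk       | Chris   
Headphones | Yara    
Laptop     | Mia     
Router     | Chris   


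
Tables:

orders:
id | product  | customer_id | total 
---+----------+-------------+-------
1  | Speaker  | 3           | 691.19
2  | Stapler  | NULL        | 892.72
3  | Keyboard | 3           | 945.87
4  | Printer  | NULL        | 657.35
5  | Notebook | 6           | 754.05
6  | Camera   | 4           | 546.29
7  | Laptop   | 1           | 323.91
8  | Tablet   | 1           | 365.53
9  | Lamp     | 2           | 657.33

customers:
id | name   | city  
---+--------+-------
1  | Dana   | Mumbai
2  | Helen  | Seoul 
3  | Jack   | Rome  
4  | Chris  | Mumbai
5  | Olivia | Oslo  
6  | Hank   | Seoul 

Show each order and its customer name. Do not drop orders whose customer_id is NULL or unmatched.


LEFT JOIN keeps every row from orders (the left table); where customer_id has no match in customers, the customer columns become NULL. Walk through each order:
  - order 1 (Speaker): customer_id=3 -> matches Jack
  - order 2 (Stapler): customer_id=NULL, no match -> kept with NULL
  - order 3 (Keyboard): customer_id=3 -> matches Jack
  - order 4 (Printer): customer_id=NULL, no match -> kept with NULL
  - order 5 (Notebook): customer_id=6 -> matches Hank
  - order 6 (Camera): customer_id=4 -> matches Chris
  - order 7 (Laptop): customer_id=1 -> matches Dana
  - order 8 (Tablet): customer_id=1 -> matches Dana
  - order 9 (Lamp): customer_id=2 -> matches Helen
All 9 rows appear; 2 have NULL customer.

SQL:
SELECT a.product, b.name AS customer
FROM orders a
LEFT JOIN customers b ON a.customer_id = b.id

Result:
product  | customer
---------+---------
Speaker  | Jack    
Stapler  | NULL    
Keyboard | Jack    
Printer  | NULL    
Notebook | Hank    
Camera   | Chris   
Laptop   | Dana    
Tablet   | Dana    
Lamp     | Helen   


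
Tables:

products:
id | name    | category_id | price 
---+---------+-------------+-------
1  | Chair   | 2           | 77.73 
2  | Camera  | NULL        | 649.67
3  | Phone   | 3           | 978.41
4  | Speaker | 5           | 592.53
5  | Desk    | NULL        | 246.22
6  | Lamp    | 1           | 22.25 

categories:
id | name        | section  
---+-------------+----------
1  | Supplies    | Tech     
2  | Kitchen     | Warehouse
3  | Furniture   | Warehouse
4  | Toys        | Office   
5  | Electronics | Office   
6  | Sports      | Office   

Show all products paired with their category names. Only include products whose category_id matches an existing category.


INNER JOIN keeps only products rows whose category_id matches an id in categories. Walk through each product:
  - product 1 (Chair): category_id=2 -> matches Kitchen
  - product 2 (Camera): category_id=NULL, no match -> dropped
  - product 3 (Phone): category_id=3 -> matches Furniture
  - product 4 (Speaker): category_id=5 -> matches Electronics
  - product 5 (Desk): category_id=NULL, no match -> dropped
  - product 6 (Lamp): category_id=1 -> matches Supplies
So 2 of 6 rows are dropped.

SQL:
SELECT a.name, b.name AS category
FROM products a
INNER JOIN categories b ON a.category_id = b.id

Result:
name    | category   
--------+------------
Chair   | Kitchen    
Phone   | Furniture  
Speaker | Electronics
Lamp    | Supplies   


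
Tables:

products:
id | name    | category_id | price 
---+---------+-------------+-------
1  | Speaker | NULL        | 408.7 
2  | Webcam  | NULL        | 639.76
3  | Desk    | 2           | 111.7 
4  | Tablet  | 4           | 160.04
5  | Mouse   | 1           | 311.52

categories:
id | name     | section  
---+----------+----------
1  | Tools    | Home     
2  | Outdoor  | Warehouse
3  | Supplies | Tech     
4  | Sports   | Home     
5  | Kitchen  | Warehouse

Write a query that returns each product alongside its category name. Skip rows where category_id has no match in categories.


INNER JOIN keeps only products rows whose category_id matches an id in categories. Walk through each product:
  - product 1 (Speaker): category_id=NULL, no match -> dropped
  - product 2 (Webcam): category_id=NULL, no match -> dropped
  - product 3 (Desk): category_id=2 -> matches Outdoor
  - product 4 (Tablet): category_id=4 -> matches Sports
  - product 5 (Mouse): category_id=1 -> matches Tools
So 2 of 5 rows are dropped.

SQL:
SELECT a.name, b.name AS category
FROM products a
INNER JOIN categories b ON a.category_id = b.id

Result:
name   | category
-------+---------
Desk   | Outdoor 
Tablet | Sports  
Mouse  | Tools   


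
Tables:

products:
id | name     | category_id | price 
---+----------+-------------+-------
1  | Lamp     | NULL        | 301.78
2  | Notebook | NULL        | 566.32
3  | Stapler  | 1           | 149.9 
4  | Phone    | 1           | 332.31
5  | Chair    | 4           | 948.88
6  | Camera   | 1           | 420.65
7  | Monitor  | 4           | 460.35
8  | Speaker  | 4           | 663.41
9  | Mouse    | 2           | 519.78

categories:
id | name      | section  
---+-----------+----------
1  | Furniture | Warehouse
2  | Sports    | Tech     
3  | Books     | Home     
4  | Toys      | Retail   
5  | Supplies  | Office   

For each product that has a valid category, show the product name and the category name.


INNER JOIN keeps only products rows whose category_id matches an id in categories. Walk through each product:
  - product 1 (Lamp): category_id=NULL, no match -> dropped
  - product 2 (Notebook): category_id=NULL, no match -> dropped
  - product 3 (Stapler): category_id=1 -> matches Furniture
  - product 4 (Phone): category_id=1 -> matches Furniture
  - product 5 (Chair): category_id=4 -> matches Toys
  - product 6 (Camera): category_id=1 -> matches Furniture
  - product 7 (Monitor): category_id=4 -> matches Toys
  - product 8 (Speaker): category_id=4 -> matches Toys
  - product 9 (Mouse): category_id=2 -> matches Sports
So 2 of 9 rows are dropped.

SQL:
SELECT a.name, b.name AS category
FROM products a
INNER JOIN categories b ON a.category_id = b.id

Result:
name    | category 
--------+----------
Stapler | Furniture
Phone   | Furniture
Chair   | Toys     
Camera  | Furniture
Monitor | Toys     
Speaker | Toys     
Mouse   | Sports   


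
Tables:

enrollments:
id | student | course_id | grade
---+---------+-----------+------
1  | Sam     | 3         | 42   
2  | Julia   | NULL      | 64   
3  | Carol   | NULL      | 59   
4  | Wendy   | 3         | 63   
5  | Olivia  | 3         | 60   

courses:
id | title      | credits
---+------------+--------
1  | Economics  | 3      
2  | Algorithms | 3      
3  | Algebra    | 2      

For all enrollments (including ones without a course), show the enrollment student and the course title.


LEFT JOIN keeps every row from enrollments (the left table); where course_id has no match in courses, the course columns become NULL. Walk through each enrollment:
  - enrollment 1 (Sam): course_id=3 -> matches Algebra
  - enrollment 2 (Julia): course_id=NULL, no match -> kept with NULL
  - enrollment 3 (Carol): course_id=NULL, no match -> kept with NULL
  - enrollment 4 (Wendy): course_id=3 -> matches Algebra
  - enrollment 5 (Olivia): course_id=3 -> matches Algebra
All 5 rows appear; 2 have NULL course.

SQL:
SELECT a.student, b.title AS course
FROM enrollments a
LEFT JOIN courses b ON a.course_id = b.id

Result:
student | course 
--------+--------
Sam     | Algebra
Julia   | NULL   
Carol   | NULL   
Wendy   | Algebra
Olivia  | Algebra


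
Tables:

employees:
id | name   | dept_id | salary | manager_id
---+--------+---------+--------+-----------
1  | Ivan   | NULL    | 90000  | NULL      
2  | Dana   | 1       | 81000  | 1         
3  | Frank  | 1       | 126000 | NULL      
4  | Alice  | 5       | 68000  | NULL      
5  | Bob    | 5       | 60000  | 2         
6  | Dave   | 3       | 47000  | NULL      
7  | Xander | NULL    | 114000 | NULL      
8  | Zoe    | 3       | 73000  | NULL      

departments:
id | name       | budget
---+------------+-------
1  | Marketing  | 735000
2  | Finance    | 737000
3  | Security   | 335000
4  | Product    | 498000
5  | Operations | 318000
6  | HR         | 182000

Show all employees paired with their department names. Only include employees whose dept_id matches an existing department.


INNER JOIN keeps only employees rows whose dept_id matches an id in departments. Walk through each employee:
  - employee 1 (Ivan): dept_id=NULL, no match -> dropped
  - employee 2 (Dana): dept_id=1 -> matches Marketing
  - employee 3 (Frank): dept_id=1 -> matches Marketing
  - employee 4 (Alice): dept_id=5 -> matches Operations
  - employee 5 (Bob): dept_id=5 -> matches Operations
  - employee 6 (Dave): dept_id=3 -> matches Security
  - employee 7 (Xander): dept_id=NULL, no match -> dropped
  - employee 8 (Zoe): dept_id=3 -> matches Security
So 2 of 8 rows are dropped.

SQL:
SELECT a.name, b.name AS department
FROM employees a
INNER JOIN departments b ON a.dept_id = b.id

Result:
name  | department
------+-----------
Dana  | Marketing 
Frank | Marketing 
Alice | Operations
Bob   | Operations
Dave  | Security  
Zoe   | Security  


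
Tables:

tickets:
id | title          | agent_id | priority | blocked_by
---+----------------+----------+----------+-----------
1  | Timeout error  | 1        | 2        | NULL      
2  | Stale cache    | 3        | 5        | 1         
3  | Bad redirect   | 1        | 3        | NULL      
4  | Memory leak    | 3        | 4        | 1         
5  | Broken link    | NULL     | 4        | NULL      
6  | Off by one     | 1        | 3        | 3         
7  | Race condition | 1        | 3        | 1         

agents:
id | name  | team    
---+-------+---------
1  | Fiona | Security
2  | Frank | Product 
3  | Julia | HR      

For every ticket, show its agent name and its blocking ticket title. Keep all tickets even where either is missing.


Two LEFT JOINs from the same base table tickets: one to agents via agent_id, one to tickets itself via blocked_by. Both are LEFT so every ticket is preserved.
Match against agents:
  - ticket 1 (Timeout error): agent_id=1 -> matches Fiona
  - ticket 2 (Stale cache): agent_id=3 -> matches Julia
  - ticket 3 (Bad redirect): agent_id=1 -> matches Fiona
  - ticket 4 (Memory leak): agent_id=3 -> matches Julia
  - ticket 5 (Broken link): agent_id=NULL, no match -> kept with NULL
  - ticket 6 (Off by one): agent_id=1 -> matches Fiona
  - ticket 7 (Race condition): agent_id=1 -> matches Fiona
Match against tickets (self):
  - ticket 1 (Timeout error): blocked_by=NULL -> NULL
  - ticket 2 (Stale cache): blocked_by=1 -> Timeout error
  - ticket 3 (Bad redirect): blocked_by=NULL -> NULL
  - ticket 4 (Memory leak): blocked_by=1 -> Timeout error
  - ticket 5 (Broken link): blocked_by=NULL -> NULL
  - ticket 6 (Off by one): blocked_by=3 -> Bad redirect
  - ticket 7 (Race condition): blocked_by=1 -> Timeout error

SQL:
SELECT a.title, b.name AS agent, c.title AS blocked_by
FROM tickets a
LEFT JOIN agents b ON a.agent_id = b.id
LEFT JOIN tickets c ON a.blocked_by = c.id

Result:
title          | agent | blocked_by   
---------------+-------+--------------
Timeout error  | Fiona | NULL         
Stale cache    | Julia | Timeout error
Bad redirect   | Fiona | NULL         
Memory leak    | Julia | Timeout error
Broken link    | NULL  | NULL         
Off by one     | Fiona | Bad redirect 
Race condition | Fiona | Timeout error


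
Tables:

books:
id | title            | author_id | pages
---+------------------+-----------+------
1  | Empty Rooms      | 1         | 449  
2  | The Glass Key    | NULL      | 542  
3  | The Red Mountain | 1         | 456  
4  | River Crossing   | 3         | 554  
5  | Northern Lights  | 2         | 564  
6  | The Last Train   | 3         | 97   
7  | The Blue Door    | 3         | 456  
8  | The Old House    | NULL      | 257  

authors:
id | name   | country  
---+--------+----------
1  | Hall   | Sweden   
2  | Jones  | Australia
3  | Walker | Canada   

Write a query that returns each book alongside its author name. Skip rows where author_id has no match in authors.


INNER JOIN keeps only books rows whose author_id matches an id in authors. Walk through each book:
  - book 1 (Empty Rooms): author_id=1 -> matches Hall
  - book 2 (The Glass Key): author_id=NULL, no match -> dropped
  - book 3 (The Red Mountain): author_id=1 -> matches Hall
  - book 4 (River Crossing): author_id=3 -> matches Walker
  - book 5 (Northern Lights): author_id=2 -> matches Jones
  - book 6 (The Last Train): author_id=3 -> matches Walker
  - book 7 (The Blue Door): author_id=3 -> matches Walker
  - book 8 (The Old House): author_id=NULL, no match -> dropped
So 2 of 8 rows are dropped.

SQL:
SELECT a.title, b.name AS author
FROM books a
INNER JOIN authors b ON a.author_id = b.id

Result:
title            | author
-----------------+-------
Empty Rooms      | Hall  
The Red Mountain | Hall  
River Crossing   | Walker
Northern Lights  | Jones 
The Last Train   | Walker
The Blue Door    | Walker


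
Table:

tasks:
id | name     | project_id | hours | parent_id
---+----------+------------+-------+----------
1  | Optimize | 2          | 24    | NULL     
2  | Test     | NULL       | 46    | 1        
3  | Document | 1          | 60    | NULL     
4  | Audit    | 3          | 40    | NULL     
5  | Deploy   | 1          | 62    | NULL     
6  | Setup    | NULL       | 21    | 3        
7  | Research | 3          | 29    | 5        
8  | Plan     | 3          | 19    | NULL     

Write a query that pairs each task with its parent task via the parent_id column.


This is a self-join: tasks is joined to a second copy of itself, matching each row's parent_id to another row's id. Use LEFT JOIN so rows with parent_id=NULL are kept.
  - task 1 (Optimize): parent_id=NULL -> NULL
  - task 2 (Test): parent_id=1 -> Optimize
  - task 3 (Document): parent_id=NULL -> NULL
  - task 4 (Audit): parent_id=NULL -> NULL
  - task 5 (Deploy): parent_id=NULL -> NULL
  - task 6 (Setup): parent_id=3 -> Document
  - task 7 (Research): parent_id=5 -> Deploy
  - task 8 (Plan): parent_id=NULL -> NULL

SQL:
SELECT a.name AS item, b.name AS parent
FROM tasks a
LEFT JOIN tasks b ON a.parent_id = b.id

Result:
item     | parent  
---------+---------
Optimize | NULL    
Test     | Optimize
Document | NULL    
Audit    | NULL    
Deploy   | NULL    
Setup    | Document
Research | Deploy  
Plan     | NULL    


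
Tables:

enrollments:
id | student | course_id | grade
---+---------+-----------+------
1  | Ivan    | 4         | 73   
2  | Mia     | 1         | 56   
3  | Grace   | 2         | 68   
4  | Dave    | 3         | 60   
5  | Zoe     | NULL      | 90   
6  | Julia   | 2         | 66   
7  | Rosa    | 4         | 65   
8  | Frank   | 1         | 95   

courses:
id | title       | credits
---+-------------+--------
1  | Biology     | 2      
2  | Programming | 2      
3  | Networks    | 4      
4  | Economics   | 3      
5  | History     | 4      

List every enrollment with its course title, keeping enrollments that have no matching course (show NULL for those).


LEFT JOIN keeps every row from enrollments (the left table); where course_id has no match in courses, the course columns become NULL. Walk through each enrollment:
  - enrollment 1 (Ivan): course_id=4 -> matches Economics
  - enrollment 2 (Mia): course_id=1 -> matches Biology
  - enrollment 3 (Grace): course_id=2 -> matches Programming
  - enrollment 4 (Dave): course_id=3 -> matches Networks
  - enrollment 5 (Zoe): course_id=NULL, no match -> kept with NULL
  - enrollment 6 (Julia): course_id=2 -> matches Programming
  - enrollment 7 (Rosa): course_id=4 -> matches Economics
  - enrollment 8 (Frank): course_id=1 -> matches Biology
All 8 rows appear; 1 has NULL course.

SQL:
SELECT a.student, b.title AS course
FROM enrollments a
LEFT JOIN courses b ON a.course_id = b.id

Result:
student | course     
--------+------------
Ivan    | Economics  
Mia     | Biology    
Grace   | Programming
Dave    | Networks   
Zoe     | NULL       
Julia   | Programming
Rosa    | Economics  
Frank   | Biology    


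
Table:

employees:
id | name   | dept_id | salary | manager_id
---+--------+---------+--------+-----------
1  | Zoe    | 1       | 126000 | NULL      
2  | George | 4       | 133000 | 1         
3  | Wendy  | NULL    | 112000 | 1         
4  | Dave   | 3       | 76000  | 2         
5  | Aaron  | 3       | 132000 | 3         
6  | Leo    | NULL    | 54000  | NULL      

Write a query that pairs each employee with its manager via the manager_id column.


This is a self-join: employees is joined to a second copy of itself, matching each row's manager_id to another row's id. Use LEFT JOIN so rows with manager_id=NULL are kept.
  - employee 1 (Zoe): manager_id=NULL -> NULL
  - employee 2 (George): manager_id=1 -> Zoe
  - employee 3 (Wendy): manager_id=1 -> Zoe
  - employee 4 (Dave): manager_id=2 -> George
  - employee 5 (Aaron): manager_id=3 -> Wendy
  - employee 6 (Leo): manager_id=NULL -> NULL

SQL:
SELECT a.name AS item, b.name AS manager
FROM employees a
LEFT JOIN employees b ON a.manager_id = b.id

Result:
item   | manager
-------+--------
Zoe    | NULL   
George | Zoe    
Wendy  | Zoe    
Dave   | George 
Aaron  | Wendy  
Leo    | NULL   


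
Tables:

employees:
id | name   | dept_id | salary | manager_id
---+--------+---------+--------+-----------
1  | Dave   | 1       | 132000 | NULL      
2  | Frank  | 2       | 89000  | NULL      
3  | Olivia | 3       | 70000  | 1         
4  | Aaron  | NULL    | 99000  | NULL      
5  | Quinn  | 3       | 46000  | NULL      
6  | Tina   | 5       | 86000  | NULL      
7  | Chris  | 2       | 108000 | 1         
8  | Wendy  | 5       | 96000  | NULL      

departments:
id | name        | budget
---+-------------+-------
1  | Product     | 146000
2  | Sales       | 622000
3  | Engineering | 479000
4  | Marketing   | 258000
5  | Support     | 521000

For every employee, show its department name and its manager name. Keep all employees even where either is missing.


Two LEFT JOINs from the same base table employees: one to departments via dept_id, one to employees itself via manager_id. Both are LEFT so every employee is preserved.
Match against departments:
  - employee 1 (Dave): dept_id=1 -> matches Product
  - employee 2 (Frank): dept_id=2 -> matches Sales
  - employee 3 (Olivia): dept_id=3 -> matches Engineering
  - employee 4 (Aaron): dept_id=NULL, no match -> kept with NULL
  - employee 5 (Quinn): dept_id=3 -> matches Engineering
  - employee 6 (Tina): dept_id=5 -> matches Support
  - employee 7 (Chris): dept_id=2 -> matches Sales
  - employee 8 (Wendy): dept_id=5 -> matches Support
Match against employees (self):
  - employee 1 (Dave): manager_id=NULL -> NULL
  - employee 2 (Frank): manager_id=NULL -> NULL
  - employee 3 (Olivia): manager_id=1 -> Dave
  - employee 4 (Aaron): manager_id=NULL -> NULL
  - employee 5 (Quinn): manager_id=NULL -> NULL
  - employee 6 (Tina): manager_id=NULL -> NULL
  - employee 7 (Chris): manager_id=1 -> Dave
  - employee 8 (Wendy): manager_id=NULL -> NULL

SQL:
SELECT a.name, b.name AS department, c.name AS manager
FROM employees a
LEFT JOIN departments b ON a.dept_id = b.id
LEFT JOIN employees c ON a.manager_id = c.id

Result:
name   | department  | manager
-------+-------------+--------
Dave   | Product     | NULL   
Frank  | Sales       | NULL   
Olivia | Engineering | Dave   
Aaron  | NULL        | NULL   
Quinn  | Engineering | NULL   
Tina   | Support     | NULL   
Chris  | Sales       | Dave   
Wendy  | Support     | NULL   


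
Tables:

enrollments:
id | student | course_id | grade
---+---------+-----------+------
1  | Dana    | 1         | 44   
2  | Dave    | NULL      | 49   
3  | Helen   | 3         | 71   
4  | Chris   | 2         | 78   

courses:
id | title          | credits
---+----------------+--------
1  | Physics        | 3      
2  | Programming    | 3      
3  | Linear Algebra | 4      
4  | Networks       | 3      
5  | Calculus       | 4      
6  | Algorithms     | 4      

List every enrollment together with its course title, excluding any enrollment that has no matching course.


INNER JOIN keeps only enrollments rows whose course_id matches an id in courses. Walk through each enrollment:
  - enrollment 1 (Dana): course_id=1 -> matches Physics
  - enrollment 2 (Dave): course_id=NULL, no match -> dropped
  - enrollment 3 (Helen): course_id=3 -> matches Linear Algebra
  - enrollment 4 (Chris): course_id=2 -> matches Programming
So 1 of 4 rows is dropped.

SQL:
SELECT a.student, b.title AS course
FROM enrollments a
INNER JOIN courses b ON a.course_id = b.id

Result:
student | course        
--------+---------------
Dana    | Physics       
Helen   | Linear Algebra
Chris   | Programming   


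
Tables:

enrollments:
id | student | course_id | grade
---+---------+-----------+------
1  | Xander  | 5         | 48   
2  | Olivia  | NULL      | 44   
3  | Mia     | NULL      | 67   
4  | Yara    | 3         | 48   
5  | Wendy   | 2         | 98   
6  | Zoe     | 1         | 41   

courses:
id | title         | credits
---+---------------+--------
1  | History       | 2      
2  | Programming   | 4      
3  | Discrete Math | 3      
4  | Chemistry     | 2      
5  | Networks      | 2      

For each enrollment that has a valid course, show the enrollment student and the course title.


INNER JOIN keeps only enrollments rows whose course_id matches an id in courses. Walk through each enrollment:
  - enrollment 1 (Xander): course_id=5 -> matches Networks
  - enrollment 2 (Olivia): course_id=NULL, no match -> dropped
  - enrollment 3 (Mia): course_id=NULL, no match -> dropped
  - enrollment 4 (Yara): course_id=3 -> matches Discrete Math
  - enrollment 5 (Wendy): course_id=2 -> matches Programming
  - enrollment 6 (Zoe): course_id=1 -> matches History
So 2 of 6 rows are dropped.

SQL:
SELECT a.student, b.title AS course
FROM enrollments a
INNER JOIN courses b ON a.course_id = b.id

Result:
student | course       
--------+--------------
Xander  | Networks     
Yara    | Discrete Math
Wendy   | Programming  
Zoe     | History      


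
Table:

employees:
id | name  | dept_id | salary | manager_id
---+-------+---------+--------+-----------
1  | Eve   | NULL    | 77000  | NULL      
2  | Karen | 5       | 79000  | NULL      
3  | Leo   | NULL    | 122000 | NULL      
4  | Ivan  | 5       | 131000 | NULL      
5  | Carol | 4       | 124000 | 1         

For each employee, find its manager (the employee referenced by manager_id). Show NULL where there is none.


This is a self-join: employees is joined to a second copy of itself, matching each row's manager_id to another row's id. Use LEFT JOIN so rows with manager_id=NULL are kept.
  - employee 1 (Eve): manager_id=NULL -> NULL
  - employee 2 (Karen): manager_id=NULL -> NULL
  - employee 3 (Leo): manager_id=NULL -> NULL
  - employee 4 (Ivan): manager_id=NULL -> NULL
  - employee 5 (Carol): manager_id=1 -> Eve

SQL:
SELECT a.name AS item, b.name AS manager
FROM employees a
LEFT JOIN employees b ON a.manager_id = b.id

Result:
item  | manager
------+--------
Eve   | NULL   
Karen | NULL   
Leo   | NULL   
Ivan  | NULL   
Carol | Eve    


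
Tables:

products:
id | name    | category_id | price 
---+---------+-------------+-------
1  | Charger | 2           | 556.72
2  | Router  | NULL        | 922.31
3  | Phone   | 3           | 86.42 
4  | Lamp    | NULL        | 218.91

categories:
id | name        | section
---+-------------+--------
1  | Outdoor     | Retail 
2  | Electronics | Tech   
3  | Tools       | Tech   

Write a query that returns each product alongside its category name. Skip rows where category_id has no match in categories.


INNER JOIN keeps only products rows whose category_id matches an id in categories. Walk through each product:
  - product 1 (Charger): category_id=2 -> matches Electronics
  - product 2 (Router): category_id=NULL, no match -> dropped
  - product 3 (Phone): category_id=3 -> matches Tools
  - product 4 (Lamp): category_id=NULL, no match -> dropped
So 2 of 4 rows are dropped.

SQL:
SELECT a.name, b.name AS category
FROM products a
INNER JOIN categories b ON a.category_id = b.id

Result:
name    | category   
--------+------------
Charger | Electronics
Phone   | Tools      
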